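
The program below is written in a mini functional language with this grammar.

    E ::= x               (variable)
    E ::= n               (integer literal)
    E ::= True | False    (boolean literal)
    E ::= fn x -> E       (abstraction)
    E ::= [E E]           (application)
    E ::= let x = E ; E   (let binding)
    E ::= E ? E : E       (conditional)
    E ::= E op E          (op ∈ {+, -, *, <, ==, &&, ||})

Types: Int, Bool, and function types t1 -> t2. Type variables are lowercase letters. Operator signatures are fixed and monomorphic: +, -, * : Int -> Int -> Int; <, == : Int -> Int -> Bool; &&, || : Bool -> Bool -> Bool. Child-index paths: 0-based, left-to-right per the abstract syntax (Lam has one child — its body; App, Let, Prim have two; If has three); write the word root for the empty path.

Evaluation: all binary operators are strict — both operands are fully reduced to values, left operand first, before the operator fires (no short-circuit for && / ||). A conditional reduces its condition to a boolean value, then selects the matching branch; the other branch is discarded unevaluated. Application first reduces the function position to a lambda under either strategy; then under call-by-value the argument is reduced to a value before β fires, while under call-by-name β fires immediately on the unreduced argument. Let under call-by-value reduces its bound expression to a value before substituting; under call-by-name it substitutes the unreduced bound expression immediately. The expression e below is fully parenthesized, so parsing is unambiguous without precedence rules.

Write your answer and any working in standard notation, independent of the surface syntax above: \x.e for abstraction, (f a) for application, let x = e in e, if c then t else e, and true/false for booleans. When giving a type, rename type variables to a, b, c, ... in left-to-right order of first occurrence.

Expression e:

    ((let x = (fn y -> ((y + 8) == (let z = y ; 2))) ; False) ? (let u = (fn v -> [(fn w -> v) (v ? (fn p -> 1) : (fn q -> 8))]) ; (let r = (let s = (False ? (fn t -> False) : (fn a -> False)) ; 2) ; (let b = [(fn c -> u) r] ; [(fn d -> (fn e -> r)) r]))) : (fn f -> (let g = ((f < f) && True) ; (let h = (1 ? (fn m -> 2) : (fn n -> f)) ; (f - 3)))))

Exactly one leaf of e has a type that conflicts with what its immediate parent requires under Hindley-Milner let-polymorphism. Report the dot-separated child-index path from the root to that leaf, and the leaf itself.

Trace:
y : a
  unify a ~ Int
  unify Int ~ Int
  unify Int ~ Int
y : Int
let z : Int
  unify Int ~ Int
\y._ : Int -> Bool
let x : Int -> Bool
  unify Bool ~ Bool
v : b
\w._ : c -> b
v : b
  unify b ~ Bool
\p._ : d -> Int
\q._ : e -> Int
  unify d -> Int ~ e -> Int
  unify d ~ e
  unify Int ~ Int
  unify c -> Bool ~ (e -> Int) -> f
  unify c ~ e -> Int
  unify Bool ~ f
_ _ : Bool
\v._ : Bool -> Bool
let u : Bool -> Bool
  unify Bool ~ Bool
\t._ : g -> Bool
\a._ : h -> Bool
  unify g -> Bool ~ h -> Bool
  unify g ~ h
  unify Bool ~ Bool
let s : forall. h -> Bool
let r : Int
u : Bool -> Bool
\c._ : i -> Bool -> Bool
r : Int
  unify i -> Bool -> Bool ~ Int -> j
  unify i ~ Int
  unify Bool -> Bool ~ j
_ _ : Bool -> Bool
let b : Bool -> Bool
r : Int
\e._ : l -> Int
\d._ : k -> l -> Int
r : Int
  unify k -> l -> Int ~ Int -> m
  unify k ~ Int
  unify l -> Int ~ m
_ _ : l -> Int
f : n
  unify n ~ Int
f : Int
  unify Int ~ Int
  unify Bool ~ Bool
  unify Bool ~ Bool
let g : Bool
  unify Int ~ Bool
  FAIL: mismatch Int ~ Bool

Answer: 2.0.1.0.0 : 1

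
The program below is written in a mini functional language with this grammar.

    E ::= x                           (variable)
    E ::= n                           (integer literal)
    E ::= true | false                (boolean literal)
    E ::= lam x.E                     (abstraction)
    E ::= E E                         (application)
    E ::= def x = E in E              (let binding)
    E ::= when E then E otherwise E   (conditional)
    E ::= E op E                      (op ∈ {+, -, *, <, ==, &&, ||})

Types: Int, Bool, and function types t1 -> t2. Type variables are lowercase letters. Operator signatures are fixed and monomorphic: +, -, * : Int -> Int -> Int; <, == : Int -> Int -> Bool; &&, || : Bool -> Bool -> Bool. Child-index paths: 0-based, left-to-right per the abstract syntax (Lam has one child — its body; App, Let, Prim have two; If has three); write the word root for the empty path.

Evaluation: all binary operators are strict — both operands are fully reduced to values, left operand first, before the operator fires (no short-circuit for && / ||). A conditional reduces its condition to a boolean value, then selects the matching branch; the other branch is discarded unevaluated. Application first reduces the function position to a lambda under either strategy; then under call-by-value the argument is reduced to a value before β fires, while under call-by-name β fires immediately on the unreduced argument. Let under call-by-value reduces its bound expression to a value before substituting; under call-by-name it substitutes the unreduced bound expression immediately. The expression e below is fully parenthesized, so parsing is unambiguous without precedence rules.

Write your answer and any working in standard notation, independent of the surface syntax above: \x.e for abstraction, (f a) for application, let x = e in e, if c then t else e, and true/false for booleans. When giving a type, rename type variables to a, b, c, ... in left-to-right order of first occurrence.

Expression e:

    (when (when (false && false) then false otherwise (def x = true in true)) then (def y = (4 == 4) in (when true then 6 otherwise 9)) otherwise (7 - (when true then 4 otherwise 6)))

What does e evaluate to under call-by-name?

Trace:
step 0: (if (if (false && false) then false else (let x = true in true)) then (let y = (4 == 4) in (if true then 6 else 9)) else (7 - (if true then 4 else 6)))
step 1: [delta@0.0] (if (if false then false else (let x = true in true)) then (let y = (4 == 4) in (if true then 6 else 9)) else (7 - (if true then 4 else 6)))
step 2: [if@0] (if (let x = true in true) then (let y = (4 == 4) in (if true then 6 else 9)) else (7 - (if true then 4 else 6)))
step 3: [let@0] (if true then (let y = (4 == 4) in (if true then 6 else 9)) else (7 - (if true then 4 else 6)))
step 4: [if@root] (let y = (4 == 4) in (if true then 6 else 9))
step 5: [let@root] (if true then 6 else 9)
step 6: [if@root] 6

Answer: 6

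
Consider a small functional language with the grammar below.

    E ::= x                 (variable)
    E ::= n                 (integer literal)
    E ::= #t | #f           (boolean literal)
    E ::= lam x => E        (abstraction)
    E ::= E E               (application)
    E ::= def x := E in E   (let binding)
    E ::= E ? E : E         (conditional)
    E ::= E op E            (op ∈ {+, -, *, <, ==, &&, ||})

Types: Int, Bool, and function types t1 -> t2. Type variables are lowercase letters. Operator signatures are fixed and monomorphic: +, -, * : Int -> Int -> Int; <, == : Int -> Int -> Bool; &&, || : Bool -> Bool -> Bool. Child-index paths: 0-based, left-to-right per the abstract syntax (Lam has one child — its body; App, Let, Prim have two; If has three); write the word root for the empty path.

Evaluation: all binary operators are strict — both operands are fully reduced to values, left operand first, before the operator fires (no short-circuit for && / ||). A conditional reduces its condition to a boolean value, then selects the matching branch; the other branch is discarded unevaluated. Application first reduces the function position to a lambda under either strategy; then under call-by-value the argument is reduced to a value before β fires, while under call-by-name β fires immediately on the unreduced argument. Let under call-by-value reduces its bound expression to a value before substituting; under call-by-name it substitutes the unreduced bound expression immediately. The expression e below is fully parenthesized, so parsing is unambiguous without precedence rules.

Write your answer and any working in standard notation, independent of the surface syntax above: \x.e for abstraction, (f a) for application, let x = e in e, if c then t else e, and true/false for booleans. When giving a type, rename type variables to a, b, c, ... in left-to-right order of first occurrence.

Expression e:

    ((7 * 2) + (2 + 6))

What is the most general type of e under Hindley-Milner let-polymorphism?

Answer: Int

Derivation:
  unify Int ~ Int
  unify Int ~ Int
  unify Int ~ Int
  unify Int ~ Int
  unify Int ~ Int
  unify Int ~ Int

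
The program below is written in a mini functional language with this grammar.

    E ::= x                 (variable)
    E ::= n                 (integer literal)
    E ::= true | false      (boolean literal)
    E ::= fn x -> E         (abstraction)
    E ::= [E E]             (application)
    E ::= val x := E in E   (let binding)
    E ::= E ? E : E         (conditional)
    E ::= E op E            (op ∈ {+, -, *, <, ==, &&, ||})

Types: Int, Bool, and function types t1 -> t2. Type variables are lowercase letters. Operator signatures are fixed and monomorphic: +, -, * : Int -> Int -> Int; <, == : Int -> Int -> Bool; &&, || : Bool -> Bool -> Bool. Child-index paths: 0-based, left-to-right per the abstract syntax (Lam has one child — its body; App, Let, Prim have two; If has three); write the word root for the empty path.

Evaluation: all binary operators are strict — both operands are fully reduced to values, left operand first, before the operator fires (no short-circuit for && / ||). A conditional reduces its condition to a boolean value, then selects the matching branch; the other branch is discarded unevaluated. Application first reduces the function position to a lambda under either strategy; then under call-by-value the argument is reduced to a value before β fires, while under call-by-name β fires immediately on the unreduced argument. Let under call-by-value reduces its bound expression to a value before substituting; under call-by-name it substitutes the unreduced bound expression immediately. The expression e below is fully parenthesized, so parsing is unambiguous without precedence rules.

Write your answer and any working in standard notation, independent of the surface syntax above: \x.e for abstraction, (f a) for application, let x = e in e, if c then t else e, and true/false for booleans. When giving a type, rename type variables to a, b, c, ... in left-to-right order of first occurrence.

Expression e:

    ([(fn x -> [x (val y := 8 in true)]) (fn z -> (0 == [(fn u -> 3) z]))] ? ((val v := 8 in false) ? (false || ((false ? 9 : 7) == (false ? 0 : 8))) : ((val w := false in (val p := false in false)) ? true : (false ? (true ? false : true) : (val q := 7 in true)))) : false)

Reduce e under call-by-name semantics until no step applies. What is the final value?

Working:
step 0: (if ((\x.(x (let y = 8 in true))) (\z.(0 == ((\u.3) z)))) then (if (let v = 8 in false) then (false || ((if false then 9 else 7) == (if false then 0 else 8))) else (if (let w = false in (let p = false in false)) then true else (if false then (if true then false else true) else (let q = 7 in true)))) else false)
step 1: [beta@0] (if ((\z.(0 == ((\u.3) z))) (let y = 8 in true)) then (if (let v = 8 in false) then (false || ((if false then 9 else 7) == (if false then 0 else 8))) else (if (let w = false in (let p = false in false)) then true else (if false then (if true then false else true) else (let q = 7 in true)))) else false)
step 2: [beta@0] (if (0 == ((\u.3) (let y = 8 in true))) then (if (let v = 8 in false) then (false || ((if false then 9 else 7) == (if false then 0 else 8))) else (if (let w = false in (let p = false in false)) then true else (if false then (if true then false else true) else (let q = 7 in true)))) else false)
step 3: [beta@0.1] (if (0 == 3) then (if (let v = 8 in false) then (false || ((if false then 9 else 7) == (if false then 0 else 8))) else (if (let w = false in (let p = false in false)) then true else (if false then (if true then false else true) else (let q = 7 in true)))) else false)
step 4: [delta@0] (if false then (if (let v = 8 in false) then (false || ((if false then 9 else 7) == (if false then 0 else 8))) else (if (let w = false in (let p = false in false)) then true else (if false then (if true then false else true) else (let q = 7 in true)))) else false)
step 5: [if@root] false

Answer: false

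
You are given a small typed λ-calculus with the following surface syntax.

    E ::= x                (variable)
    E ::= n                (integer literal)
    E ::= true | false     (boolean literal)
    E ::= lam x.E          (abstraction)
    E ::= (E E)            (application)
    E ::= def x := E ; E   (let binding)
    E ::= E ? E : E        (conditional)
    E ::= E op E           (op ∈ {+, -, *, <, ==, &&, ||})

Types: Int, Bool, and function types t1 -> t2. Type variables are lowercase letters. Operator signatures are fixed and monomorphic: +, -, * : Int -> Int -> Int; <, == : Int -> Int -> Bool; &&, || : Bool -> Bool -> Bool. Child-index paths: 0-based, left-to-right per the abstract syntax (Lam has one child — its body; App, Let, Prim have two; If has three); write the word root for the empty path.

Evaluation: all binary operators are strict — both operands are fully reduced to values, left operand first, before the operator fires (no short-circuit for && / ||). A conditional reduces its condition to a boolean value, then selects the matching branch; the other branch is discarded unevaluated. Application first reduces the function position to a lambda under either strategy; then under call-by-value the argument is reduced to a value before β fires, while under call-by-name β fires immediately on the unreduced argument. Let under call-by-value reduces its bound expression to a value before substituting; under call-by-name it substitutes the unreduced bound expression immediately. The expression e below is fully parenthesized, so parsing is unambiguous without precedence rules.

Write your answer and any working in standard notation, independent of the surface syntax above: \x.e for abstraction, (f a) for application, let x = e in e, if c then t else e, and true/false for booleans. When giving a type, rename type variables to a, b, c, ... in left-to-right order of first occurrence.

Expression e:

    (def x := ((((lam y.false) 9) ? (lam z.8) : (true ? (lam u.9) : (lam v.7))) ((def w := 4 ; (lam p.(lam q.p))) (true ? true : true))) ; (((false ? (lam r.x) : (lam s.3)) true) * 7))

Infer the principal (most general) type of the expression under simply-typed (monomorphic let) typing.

Answer: Int

Working:
\y._ : a -> Bool
  unify a -> Bool ~ Int -> b
  unify a ~ Int
  unify Bool ~ b
_ _ : Bool
  unify Bool ~ Bool
\z._ : c -> Int
  unify Bool ~ Bool
\u._ : d -> Int
\v._ : e -> Int
  unify d -> Int ~ e -> Int
  unify d ~ e
  unify Int ~ Int
  unify c -> Int ~ e -> Int
  unify c ~ e
  unify Int ~ Int
let w : Int
p : f
\q._ : g -> f
\p._ : f -> g -> f
  unify Bool ~ Bool
  unify Bool ~ Bool
  unify f -> g -> f ~ Bool -> h
  unify f ~ Bool
  unify g -> Bool ~ h
_ _ : g -> Bool
  unify e -> Int ~ (g -> Bool) -> i
  unify e ~ g -> Bool
  unify Int ~ i
_ _ : Int
let x : Int
  unify Bool ~ Bool
x : Int
\r._ : j -> Int
\s._ : k -> Int
  unify j -> Int ~ k -> Int
  unify j ~ k
  unify Int ~ Int
  unify k -> Int ~ Bool -> l
  unify k ~ Bool
  unify Int ~ l
_ _ : Int
  unify Int ~ Int
  unify Int ~ Int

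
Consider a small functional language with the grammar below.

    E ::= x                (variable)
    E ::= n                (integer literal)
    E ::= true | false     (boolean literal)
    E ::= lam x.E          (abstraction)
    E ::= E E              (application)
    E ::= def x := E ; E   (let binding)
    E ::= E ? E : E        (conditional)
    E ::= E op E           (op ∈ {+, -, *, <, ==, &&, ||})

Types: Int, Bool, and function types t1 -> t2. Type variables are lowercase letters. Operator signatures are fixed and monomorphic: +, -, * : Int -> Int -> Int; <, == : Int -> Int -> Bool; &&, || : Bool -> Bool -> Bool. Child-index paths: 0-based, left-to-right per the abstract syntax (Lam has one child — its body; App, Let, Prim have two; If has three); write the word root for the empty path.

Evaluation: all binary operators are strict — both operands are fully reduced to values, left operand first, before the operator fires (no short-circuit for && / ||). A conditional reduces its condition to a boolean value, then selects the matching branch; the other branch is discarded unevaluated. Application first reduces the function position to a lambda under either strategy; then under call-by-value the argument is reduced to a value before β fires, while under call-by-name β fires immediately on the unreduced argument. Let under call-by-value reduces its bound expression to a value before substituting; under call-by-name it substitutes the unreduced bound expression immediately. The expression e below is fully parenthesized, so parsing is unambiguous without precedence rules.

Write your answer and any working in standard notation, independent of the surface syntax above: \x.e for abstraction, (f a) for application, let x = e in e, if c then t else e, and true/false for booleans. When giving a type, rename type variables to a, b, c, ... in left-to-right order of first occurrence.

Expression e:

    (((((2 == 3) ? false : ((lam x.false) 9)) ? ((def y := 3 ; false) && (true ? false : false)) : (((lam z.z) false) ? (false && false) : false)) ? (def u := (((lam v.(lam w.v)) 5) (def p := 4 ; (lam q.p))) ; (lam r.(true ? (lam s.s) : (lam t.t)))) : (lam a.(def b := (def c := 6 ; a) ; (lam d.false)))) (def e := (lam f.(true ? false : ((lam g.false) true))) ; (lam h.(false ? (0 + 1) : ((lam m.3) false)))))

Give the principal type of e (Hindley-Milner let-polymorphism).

Answer: Bool -> Bool

Working:
  unify Int ~ Int
  unify Int ~ Int
  unify Bool ~ Bool
\x._ : a -> Bool
  unify a -> Bool ~ Int -> b
  unify a ~ Int
  unify Bool ~ b
_ _ : Bool
  unify Bool ~ Bool
  unify Bool ~ Bool
let y : Int
  unify Bool ~ Bool
  unify Bool ~ Bool
  unify Bool ~ Bool
  unify Bool ~ Bool
z : c
\z._ : c -> c
  unify c -> c ~ Bool -> d
  unify c ~ Bool
  unify Bool ~ d
_ _ : Bool
  unify Bool ~ Bool
  unify Bool ~ Bool
  unify Bool ~ Bool
  unify Bool ~ Bool
  unify Bool ~ Bool
  unify Bool ~ Bool
v : e
\w._ : f -> e
\v._ : e -> f -> e
  unify e -> f -> e ~ Int -> g
  unify e ~ Int
  unify f -> Int ~ g
_ _ : f -> Int
let p : Int
p : Int
\q._ : h -> Int
  unify f -> Int ~ (h -> Int) -> i
  unify f ~ h -> Int
  unify Int ~ i
_ _ : Int
let u : Int
  unify Bool ~ Bool
s : k
\s._ : k -> k
t : l
\t._ : l -> l
  unify k -> k ~ l -> l
  unify k ~ l
  unify l ~ l
\r._ : j -> l -> l
let c : Int
a : m
let b : m
\d._ : n -> Bool
\a._ : m -> n -> Bool
  unify j -> l -> l ~ m -> n -> Bool
  unify j ~ m
  unify l -> l ~ n -> Bool
  unify l ~ n
  unify n ~ Bool
  unify Bool ~ Bool
\g._ : p -> Bool
  unify p -> Bool ~ Bool -> q
  unify p ~ Bool
  unify Bool ~ q
_ _ : Bool
  unify Bool ~ Bool
\f._ : o -> Bool
let e : forall. o -> Bool
  unify Bool ~ Bool
  unify Int ~ Int
  unify Int ~ Int
\m._ : s -> Int
  unify s -> Int ~ Bool -> t
  unify s ~ Bool
  unify Int ~ t
_ _ : Int
  unify Int ~ Int
\h._ : r -> Int
  unify m -> Bool -> Bool ~ (r -> Int) -> u
  unify m ~ r -> Int
  unify Bool -> Bool ~ u
_ _ : Bool -> Bool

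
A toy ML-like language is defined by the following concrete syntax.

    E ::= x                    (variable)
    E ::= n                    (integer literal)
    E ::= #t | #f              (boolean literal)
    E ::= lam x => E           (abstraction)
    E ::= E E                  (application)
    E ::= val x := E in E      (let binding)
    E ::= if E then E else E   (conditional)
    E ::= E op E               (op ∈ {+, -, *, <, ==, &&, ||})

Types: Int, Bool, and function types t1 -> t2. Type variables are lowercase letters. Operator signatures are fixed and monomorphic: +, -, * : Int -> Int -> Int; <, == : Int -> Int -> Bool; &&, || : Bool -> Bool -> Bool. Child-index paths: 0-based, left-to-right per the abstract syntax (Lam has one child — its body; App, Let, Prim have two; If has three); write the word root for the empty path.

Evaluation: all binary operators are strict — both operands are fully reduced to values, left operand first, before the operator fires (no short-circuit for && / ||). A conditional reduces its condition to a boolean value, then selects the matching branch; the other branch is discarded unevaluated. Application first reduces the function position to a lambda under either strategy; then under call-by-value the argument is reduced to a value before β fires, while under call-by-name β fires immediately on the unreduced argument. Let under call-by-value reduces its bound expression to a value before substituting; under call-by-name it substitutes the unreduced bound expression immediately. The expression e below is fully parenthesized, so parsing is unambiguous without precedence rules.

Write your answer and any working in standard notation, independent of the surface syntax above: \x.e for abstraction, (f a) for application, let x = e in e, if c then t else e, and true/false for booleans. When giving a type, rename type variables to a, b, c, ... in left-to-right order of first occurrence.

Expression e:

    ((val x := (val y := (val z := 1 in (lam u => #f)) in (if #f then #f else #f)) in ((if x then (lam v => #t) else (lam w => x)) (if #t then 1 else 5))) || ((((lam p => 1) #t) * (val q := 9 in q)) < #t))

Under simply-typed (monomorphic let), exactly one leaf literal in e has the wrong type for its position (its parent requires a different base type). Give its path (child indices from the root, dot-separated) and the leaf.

Trace:
let z : Int
\u._ : a -> Bool
let y : a -> Bool
  unify Bool ~ Bool
  unify Bool ~ Bool
let x : Bool
x : Bool
  unify Bool ~ Bool
\v._ : b -> Bool
x : Bool
\w._ : c -> Bool
  unify b -> Bool ~ c -> Bool
  unify b ~ c
  unify Bool ~ Bool
  unify Bool ~ Bool
  unify Int ~ Int
  unify c -> Bool ~ Int -> d
  unify c ~ Int
  unify Bool ~ d
_ _ : Bool
  unify Bool ~ Bool
\p._ : e -> Int
  unify e -> Int ~ Bool -> f
  unify e ~ Bool
  unify Int ~ f
_ _ : Int
  unify Int ~ Int
let q : Int
q : Int
  unify Int ~ Int
  unify Int ~ Int
  unify Bool ~ Int
  FAIL: mismatch Bool ~ Int

Answer: 1.1 : true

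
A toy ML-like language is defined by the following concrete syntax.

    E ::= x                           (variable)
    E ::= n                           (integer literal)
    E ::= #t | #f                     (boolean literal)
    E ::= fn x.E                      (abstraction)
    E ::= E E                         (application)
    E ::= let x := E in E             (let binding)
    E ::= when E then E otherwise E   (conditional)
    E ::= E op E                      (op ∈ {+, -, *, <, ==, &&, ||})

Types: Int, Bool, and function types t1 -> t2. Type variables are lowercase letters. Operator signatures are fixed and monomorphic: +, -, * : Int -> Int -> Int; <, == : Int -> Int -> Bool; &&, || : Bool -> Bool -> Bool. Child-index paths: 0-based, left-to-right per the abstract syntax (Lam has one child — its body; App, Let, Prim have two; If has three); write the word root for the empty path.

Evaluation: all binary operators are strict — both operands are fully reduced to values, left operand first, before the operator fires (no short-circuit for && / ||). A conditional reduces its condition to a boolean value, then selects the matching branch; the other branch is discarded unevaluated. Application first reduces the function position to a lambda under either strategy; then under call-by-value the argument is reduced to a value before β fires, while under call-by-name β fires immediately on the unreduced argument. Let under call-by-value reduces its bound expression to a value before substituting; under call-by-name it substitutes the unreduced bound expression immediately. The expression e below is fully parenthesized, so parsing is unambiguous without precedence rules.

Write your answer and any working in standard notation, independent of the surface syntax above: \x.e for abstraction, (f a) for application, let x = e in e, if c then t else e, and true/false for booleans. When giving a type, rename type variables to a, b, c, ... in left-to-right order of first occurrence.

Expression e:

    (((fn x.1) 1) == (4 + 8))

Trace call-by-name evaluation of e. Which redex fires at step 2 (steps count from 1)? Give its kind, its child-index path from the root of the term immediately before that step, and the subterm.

Answer: delta at 1 : (4 + 8)

Trace:
step 0: (((\x.1) 1) == (4 + 8))
step 1: [beta@0] (1 == (4 + 8))
step 2: [delta@1] (1 == 12)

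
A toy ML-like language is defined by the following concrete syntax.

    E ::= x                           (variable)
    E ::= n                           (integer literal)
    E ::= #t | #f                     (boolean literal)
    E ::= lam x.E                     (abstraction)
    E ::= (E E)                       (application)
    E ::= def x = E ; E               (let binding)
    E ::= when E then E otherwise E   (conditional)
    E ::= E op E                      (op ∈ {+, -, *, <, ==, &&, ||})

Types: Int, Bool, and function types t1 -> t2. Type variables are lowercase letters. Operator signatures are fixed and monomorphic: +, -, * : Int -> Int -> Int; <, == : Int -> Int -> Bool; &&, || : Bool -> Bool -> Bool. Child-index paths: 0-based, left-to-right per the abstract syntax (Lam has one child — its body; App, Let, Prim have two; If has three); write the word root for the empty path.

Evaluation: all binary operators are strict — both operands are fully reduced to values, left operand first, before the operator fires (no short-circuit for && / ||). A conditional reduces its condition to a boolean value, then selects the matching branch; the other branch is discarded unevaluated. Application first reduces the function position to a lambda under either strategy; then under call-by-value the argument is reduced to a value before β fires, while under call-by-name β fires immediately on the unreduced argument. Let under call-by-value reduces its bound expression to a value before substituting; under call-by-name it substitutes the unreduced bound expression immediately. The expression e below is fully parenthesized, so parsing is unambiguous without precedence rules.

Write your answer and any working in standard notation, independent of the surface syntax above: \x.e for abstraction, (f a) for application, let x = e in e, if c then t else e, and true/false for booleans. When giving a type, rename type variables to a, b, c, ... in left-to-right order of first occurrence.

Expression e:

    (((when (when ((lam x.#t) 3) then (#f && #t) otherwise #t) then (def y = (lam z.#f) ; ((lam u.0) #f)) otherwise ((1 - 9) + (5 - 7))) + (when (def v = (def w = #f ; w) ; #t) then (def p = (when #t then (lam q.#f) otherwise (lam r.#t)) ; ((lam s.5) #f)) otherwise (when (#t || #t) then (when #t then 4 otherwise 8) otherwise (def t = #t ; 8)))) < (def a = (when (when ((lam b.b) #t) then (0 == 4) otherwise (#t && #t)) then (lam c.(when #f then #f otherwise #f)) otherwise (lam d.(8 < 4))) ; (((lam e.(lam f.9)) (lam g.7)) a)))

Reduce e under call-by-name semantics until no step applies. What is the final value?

Working:
step 0: (((if (if ((\x.true) 3) then (false && true) else true) then (let y = (\z.false) in ((\u.0) false)) else ((1 - 9) + (5 - 7))) + (if (let v = (let w = false in w) in true) then (let p = (if true then (\q.false) else (\r.true)) in ((\s.5) false)) else (if (true || true) then (if true then 4 else 8) else (let t = true in 8)))) < (let a = (if (if ((\b.b) true) then (0 == 4) else (true && true)) then (\c.(if false then false else false)) else (\d.(8 < 4))) in (((\e.(\f.9)) (\g.7)) a)))
step 1: [beta@0.0.0.0] (((if (if true then (false && true) else true) then (let y = (\z.false) in ((\u.0) false)) else ((1 - 9) + (5 - 7))) + (if (let v = (let w = false in w) in true) then (let p = (if true then (\q.false) else (\r.true)) in ((\s.5) false)) else (if (true || true) then (if true then 4 else 8) else (let t = true in 8)))) < (let a = (if (if ((\b.b) true) then (0 == 4) else (true && true)) then (\c.(if false then false else false)) else (\d.(8 < 4))) in (((\e.(\f.9)) (\g.7)) a)))
step 2: [if@0.0.0] (((if (false && true) then (let y = (\z.false) in ((\u.0) false)) else ((1 - 9) + (5 - 7))) + (if (let v = (let w = false in w) in true) then (let p = (if true then (\q.false) else (\r.true)) in ((\s.5) false)) else (if (true || true) then (if true then 4 else 8) else (let t = true in 8)))) < (let a = (if (if ((\b.b) true) then (0 == 4) else (true && true)) then (\c.(if false then false else false)) else (\d.(8 < 4))) in (((\e.(\f.9)) (\g.7)) a)))
step 3: [delta@0.0.0] (((if false then (let y = (\z.false) in ((\u.0) false)) else ((1 - 9) + (5 - 7))) + (if (let v = (let w = false in w) in true) then (let p = (if true then (\q.false) else (\r.true)) in ((\s.5) false)) else (if (true || true) then (if true then 4 else 8) else (let t = true in 8)))) < (let a = (if (if ((\b.b) true) then (0 == 4) else (true && true)) then (\c.(if false then false else false)) else (\d.(8 < 4))) in (((\e.(\f.9)) (\g.7)) a)))
step 4: [if@0.0] ((((1 - 9) + (5 - 7)) + (if (let v = (let w = false in w) in true) then (let p = (if true then (\q.false) else (\r.true)) in ((\s.5) false)) else (if (true || true) then (if true then 4 else 8) else (let t = true in 8)))) < (let a = (if (if ((\b.b) true) then (0 == 4) else (true && true)) then (\c.(if false then false else false)) else (\d.(8 < 4))) in (((\e.(\f.9)) (\g.7)) a)))
step 5: [delta@0.0.0] (((-8 + (5 - 7)) + (if (let v = (let w = false in w) in true) then (let p = (if true then (\q.false) else (\r.true)) in ((\s.5) false)) else (if (true || true) then (if true then 4 else 8) else (let t = true in 8)))) < (let a = (if (if ((\b.b) true) then (0 == 4) else (true && true)) then (\c.(if false then false else false)) else (\d.(8 < 4))) in (((\e.(\f.9)) (\g.7)) a)))
step 6: [delta@0.0.1] (((-8 + -2) + (if (let v = (let w = false in w) in true) then (let p = (if true then (\q.false) else (\r.true)) in ((\s.5) false)) else (if (true || true) then (if true then 4 else 8) else (let t = true in 8)))) < (let a = (if (if ((\b.b) true) then (0 == 4) else (true && true)) then (\c.(if false then false else false)) else (\d.(8 < 4))) in (((\e.(\f.9)) (\g.7)) a)))
step 7: [delta@0.0] ((-10 + (if (let v = (let w = false in w) in true) then (let p = (if true then (\q.false) else (\r.true)) in ((\s.5) false)) else (if (true || true) then (if true then 4 else 8) else (let t = true in 8)))) < (let a = (if (if ((\b.b) true) then (0 == 4) else (true && true)) then (\c.(if false then false else false)) else (\d.(8 < 4))) in (((\e.(\f.9)) (\g.7)) a)))
step 8: [let@0.1.0] ((-10 + (if true then (let p = (if true then (\q.false) else (\r.true)) in ((\s.5) false)) else (if (true || true) then (if true then 4 else 8) else (let t = true in 8)))) < (let a = (if (if ((\b.b) true) then (0 == 4) else (true && true)) then (\c.(if false then false else false)) else (\d.(8 < 4))) in (((\e.(\f.9)) (\g.7)) a)))
step 9: [if@0.1] ((-10 + (let p = (if true then (\q.false) else (\r.true)) in ((\s.5) false))) < (let a = (if (if ((\b.b) true) then (0 == 4) else (true && true)) then (\c.(if false then false else false)) else (\d.(8 < 4))) in (((\e.(\f.9)) (\g.7)) a)))
step 10: [let@0.1] ((-10 + ((\s.5) false)) < (let a = (if (if ((\b.b) true) then (0 == 4) else (true && true)) then (\c.(if false then false else false)) else (\d.(8 < 4))) in (((\e.(\f.9)) (\g.7)) a)))
step 11: [beta@0.1] ((-10 + 5) < (let a = (if (if ((\b.b) true) then (0 == 4) else (true && true)) then (\c.(if false then false else false)) else (\d.(8 < 4))) in (((\e.(\f.9)) (\g.7)) a)))
step 12: [delta@0] (-5 < (let a = (if (if ((\b.b) true) then (0 == 4) else (true && true)) then (\c.(if false then false else false)) else (\d.(8 < 4))) in (((\e.(\f.9)) (\g.7)) a)))
step 13: [let@1] (-5 < (((\e.(\f.9)) (\g.7)) (if (if ((\b.b) true) then (0 == 4) else (true && true)) then (\c.(if false then false else false)) else (\d.(8 < 4)))))
step 14: [beta@1.0] (-5 < ((\f.9) (if (if ((\b.b) true) then (0 == 4) else (true && true)) then (\c.(if false then false else false)) else (\d.(8 < 4)))))
step 15: [beta@1] (-5 < 9)
step 16: [delta@root] true

Answer: true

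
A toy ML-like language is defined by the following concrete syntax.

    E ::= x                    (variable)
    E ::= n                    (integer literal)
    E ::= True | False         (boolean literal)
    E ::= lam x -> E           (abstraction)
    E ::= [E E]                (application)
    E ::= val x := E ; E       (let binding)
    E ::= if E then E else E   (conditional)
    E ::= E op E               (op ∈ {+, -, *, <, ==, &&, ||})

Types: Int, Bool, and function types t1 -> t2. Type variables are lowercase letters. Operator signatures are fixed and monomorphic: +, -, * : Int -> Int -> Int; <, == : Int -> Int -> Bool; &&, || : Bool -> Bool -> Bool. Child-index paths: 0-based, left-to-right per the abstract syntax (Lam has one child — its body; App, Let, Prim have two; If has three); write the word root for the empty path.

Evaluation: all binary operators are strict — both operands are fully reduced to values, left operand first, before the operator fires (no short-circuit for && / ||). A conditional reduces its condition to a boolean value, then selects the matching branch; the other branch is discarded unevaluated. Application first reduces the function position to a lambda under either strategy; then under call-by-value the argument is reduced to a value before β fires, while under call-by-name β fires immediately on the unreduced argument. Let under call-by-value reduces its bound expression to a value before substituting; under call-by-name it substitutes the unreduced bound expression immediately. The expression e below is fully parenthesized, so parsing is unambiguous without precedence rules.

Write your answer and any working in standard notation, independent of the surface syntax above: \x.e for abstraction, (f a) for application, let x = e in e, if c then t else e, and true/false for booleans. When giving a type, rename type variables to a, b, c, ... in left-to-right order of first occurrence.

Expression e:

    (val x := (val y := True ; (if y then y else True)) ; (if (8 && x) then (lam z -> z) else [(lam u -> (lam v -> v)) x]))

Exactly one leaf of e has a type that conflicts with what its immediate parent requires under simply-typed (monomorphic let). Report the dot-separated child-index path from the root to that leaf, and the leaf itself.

Trace:
let y : Bool
y : Bool
  unify Bool ~ Bool
y : Bool
  unify Bool ~ Bool
let x : Bool
  unify Int ~ Bool
  FAIL: mismatch Int ~ Bool

Answer: 1.0.0 : 8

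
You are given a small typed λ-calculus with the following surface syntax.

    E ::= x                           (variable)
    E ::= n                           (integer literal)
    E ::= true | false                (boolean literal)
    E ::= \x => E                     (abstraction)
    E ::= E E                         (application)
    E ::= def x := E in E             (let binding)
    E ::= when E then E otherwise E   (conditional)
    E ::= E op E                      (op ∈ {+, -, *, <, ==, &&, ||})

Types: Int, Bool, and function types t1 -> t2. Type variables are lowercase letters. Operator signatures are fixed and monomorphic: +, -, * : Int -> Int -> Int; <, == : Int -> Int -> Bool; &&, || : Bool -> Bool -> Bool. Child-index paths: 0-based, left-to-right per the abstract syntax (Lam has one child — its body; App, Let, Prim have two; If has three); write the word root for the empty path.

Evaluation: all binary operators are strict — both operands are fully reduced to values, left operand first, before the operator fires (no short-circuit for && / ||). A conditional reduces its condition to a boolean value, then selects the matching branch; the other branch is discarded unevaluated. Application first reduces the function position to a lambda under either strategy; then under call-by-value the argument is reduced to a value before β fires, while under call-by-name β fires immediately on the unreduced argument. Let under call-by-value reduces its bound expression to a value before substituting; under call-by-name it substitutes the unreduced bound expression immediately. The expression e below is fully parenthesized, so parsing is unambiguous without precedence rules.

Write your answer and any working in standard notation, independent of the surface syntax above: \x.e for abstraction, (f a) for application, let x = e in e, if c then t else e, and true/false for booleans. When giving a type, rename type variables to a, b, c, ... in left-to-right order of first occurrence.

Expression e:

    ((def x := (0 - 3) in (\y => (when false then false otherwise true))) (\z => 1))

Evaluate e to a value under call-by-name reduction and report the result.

Trace:
step 0: ((let x = (0 - 3) in (\y.(if false then false else true))) (\z.1))
step 1: [let@0] ((\y.(if false then false else true)) (\z.1))
step 2: [beta@root] (if false then false else true)
step 3: [if@root] true

Answer: true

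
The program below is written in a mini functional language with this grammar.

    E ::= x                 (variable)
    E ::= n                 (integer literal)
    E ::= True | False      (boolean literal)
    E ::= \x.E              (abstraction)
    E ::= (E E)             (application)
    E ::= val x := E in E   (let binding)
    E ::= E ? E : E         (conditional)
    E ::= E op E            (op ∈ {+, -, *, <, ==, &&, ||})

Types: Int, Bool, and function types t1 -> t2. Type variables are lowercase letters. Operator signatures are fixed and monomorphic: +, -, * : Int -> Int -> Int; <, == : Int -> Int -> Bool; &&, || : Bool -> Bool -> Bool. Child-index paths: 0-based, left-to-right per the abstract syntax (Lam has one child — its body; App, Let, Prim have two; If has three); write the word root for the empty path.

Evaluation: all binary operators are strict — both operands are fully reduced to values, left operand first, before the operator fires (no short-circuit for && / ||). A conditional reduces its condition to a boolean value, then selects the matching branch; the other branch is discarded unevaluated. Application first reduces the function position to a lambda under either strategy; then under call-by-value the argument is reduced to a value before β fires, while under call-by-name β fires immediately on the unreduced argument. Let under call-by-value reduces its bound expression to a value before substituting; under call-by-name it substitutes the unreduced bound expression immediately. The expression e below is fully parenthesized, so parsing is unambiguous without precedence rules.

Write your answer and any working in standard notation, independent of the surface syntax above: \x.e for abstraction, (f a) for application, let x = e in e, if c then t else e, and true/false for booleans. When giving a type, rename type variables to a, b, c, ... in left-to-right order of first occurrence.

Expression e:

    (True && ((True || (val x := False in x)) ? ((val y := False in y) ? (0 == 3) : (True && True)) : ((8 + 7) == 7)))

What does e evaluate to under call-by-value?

Trace:
step 0: (true && (if (true || (let x = false in x)) then (if (let y = false in y) then (0 == 3) else (true && true)) else ((8 + 7) == 7)))
step 1: [let@1.0.1] (true && (if (true || false) then (if (let y = false in y) then (0 == 3) else (true && true)) else ((8 + 7) == 7)))
step 2: [delta@1.0] (true && (if true then (if (let y = false in y) then (0 == 3) else (true && true)) else ((8 + 7) == 7)))
step 3: [if@1] (true && (if (let y = false in y) then (0 == 3) else (true && true)))
step 4: [let@1.0] (true && (if false then (0 == 3) else (true && true)))
step 5: [if@1] (true && (true && true))
step 6: [delta@1] (true && true)
step 7: [delta@root] true

Answer: true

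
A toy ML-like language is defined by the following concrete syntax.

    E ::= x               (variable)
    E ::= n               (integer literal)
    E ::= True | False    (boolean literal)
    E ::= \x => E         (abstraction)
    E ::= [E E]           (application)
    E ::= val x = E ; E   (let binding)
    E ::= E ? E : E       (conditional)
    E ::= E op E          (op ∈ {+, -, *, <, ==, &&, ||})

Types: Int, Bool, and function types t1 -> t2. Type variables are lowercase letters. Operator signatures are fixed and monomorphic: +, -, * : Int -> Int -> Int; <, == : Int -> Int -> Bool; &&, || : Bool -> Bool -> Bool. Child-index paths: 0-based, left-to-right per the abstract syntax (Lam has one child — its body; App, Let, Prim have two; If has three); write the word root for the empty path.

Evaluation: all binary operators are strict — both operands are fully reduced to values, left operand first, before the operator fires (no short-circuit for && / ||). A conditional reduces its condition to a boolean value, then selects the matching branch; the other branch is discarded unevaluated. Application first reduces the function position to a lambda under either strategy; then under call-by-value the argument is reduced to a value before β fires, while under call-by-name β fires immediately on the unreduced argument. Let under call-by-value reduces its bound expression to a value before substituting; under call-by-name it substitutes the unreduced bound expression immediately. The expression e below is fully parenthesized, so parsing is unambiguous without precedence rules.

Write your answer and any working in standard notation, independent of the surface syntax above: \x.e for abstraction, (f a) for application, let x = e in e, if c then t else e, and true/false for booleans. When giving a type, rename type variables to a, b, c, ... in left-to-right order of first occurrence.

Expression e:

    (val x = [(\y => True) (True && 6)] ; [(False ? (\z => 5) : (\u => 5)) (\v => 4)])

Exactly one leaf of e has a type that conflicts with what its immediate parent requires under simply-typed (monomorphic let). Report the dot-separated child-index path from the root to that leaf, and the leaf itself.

Trace:
\y._ : a -> Bool
  unify Bool ~ Bool
  unify Int ~ Bool
  FAIL: mismatch Int ~ Bool

Answer: 0.1.1 : 6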